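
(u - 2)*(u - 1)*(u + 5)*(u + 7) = u^4 + 9*u^3 + u^2 - 81*u + 70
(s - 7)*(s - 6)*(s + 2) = s^3 - 11*s^2 + 16*s + 84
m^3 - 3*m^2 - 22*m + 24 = (m - 6)*(m - 1)*(m + 4)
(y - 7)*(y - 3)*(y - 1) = y^3 - 11*y^2 + 31*y - 21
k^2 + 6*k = k*(k + 6)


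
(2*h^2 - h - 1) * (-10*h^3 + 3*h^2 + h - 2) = -20*h^5 + 16*h^4 + 9*h^3 - 8*h^2 + h + 2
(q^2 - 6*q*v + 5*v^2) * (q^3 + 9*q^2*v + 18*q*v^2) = q^5 + 3*q^4*v - 31*q^3*v^2 - 63*q^2*v^3 + 90*q*v^4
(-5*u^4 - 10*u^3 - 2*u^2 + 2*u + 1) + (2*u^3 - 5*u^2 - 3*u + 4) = -5*u^4 - 8*u^3 - 7*u^2 - u + 5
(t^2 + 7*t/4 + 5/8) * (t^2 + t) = t^4 + 11*t^3/4 + 19*t^2/8 + 5*t/8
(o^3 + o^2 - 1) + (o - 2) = o^3 + o^2 + o - 3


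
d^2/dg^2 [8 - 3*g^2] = -6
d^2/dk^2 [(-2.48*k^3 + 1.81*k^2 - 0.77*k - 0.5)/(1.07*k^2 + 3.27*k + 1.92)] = (-1.4210854715202e-14*k^4 - 57.276124*k^3 - 119.168076*k^2 - 55.859004*k + 14.375004)/(1.225043*k^6 + 11.231469*k^5 + 40.918833*k^4 + 75.273111*k^3 + 73.424448*k^2 + 36.163584*k + 7.077888)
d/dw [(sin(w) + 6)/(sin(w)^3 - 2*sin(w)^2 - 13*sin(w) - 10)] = (-2*sin(w)^3 - 16*sin(w)^2 + 24*sin(w) + 68)*cos(w)/((sin(w) - 5)^2*(sin(w) + 1)^2*(sin(w) + 2)^2)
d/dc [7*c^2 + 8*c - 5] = 14*c + 8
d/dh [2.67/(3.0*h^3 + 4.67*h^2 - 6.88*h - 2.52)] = (-24.03*h^2 - 24.9378*h + 18.3696)/(3.0*h^3 + 4.67*h^2 - 6.88*h - 2.52)^2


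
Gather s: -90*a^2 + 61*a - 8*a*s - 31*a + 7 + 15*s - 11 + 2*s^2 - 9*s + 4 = -90*a^2 + 30*a + 2*s^2 + s*(6 - 8*a)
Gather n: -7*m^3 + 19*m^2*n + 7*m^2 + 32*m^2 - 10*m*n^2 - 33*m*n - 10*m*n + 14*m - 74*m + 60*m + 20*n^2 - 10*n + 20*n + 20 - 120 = -7*m^3 + 39*m^2 + n^2*(20 - 10*m) + n*(19*m^2 - 43*m + 10) - 100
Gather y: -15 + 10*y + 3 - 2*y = 8*y - 12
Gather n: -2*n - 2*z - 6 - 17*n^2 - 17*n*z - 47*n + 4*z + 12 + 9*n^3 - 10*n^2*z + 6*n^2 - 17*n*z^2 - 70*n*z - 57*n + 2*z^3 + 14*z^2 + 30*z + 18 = 9*n^3 + n^2*(-10*z - 11) + n*(-17*z^2 - 87*z - 106) + 2*z^3 + 14*z^2 + 32*z + 24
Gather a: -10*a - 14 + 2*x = -10*a + 2*x - 14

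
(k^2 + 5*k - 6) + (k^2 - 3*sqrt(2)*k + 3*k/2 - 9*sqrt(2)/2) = 2*k^2 - 3*sqrt(2)*k + 13*k/2 - 9*sqrt(2)/2 - 6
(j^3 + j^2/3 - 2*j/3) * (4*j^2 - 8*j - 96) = 4*j^5 - 20*j^4/3 - 304*j^3/3 - 80*j^2/3 + 64*j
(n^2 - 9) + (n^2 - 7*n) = 2*n^2 - 7*n - 9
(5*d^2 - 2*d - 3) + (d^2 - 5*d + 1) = 6*d^2 - 7*d - 2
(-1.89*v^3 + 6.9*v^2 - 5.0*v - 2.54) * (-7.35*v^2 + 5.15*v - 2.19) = 13.8915*v^5 - 60.4485*v^4 + 76.4241*v^3 - 22.192*v^2 - 2.131*v + 5.5626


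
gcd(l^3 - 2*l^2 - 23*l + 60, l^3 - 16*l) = l - 4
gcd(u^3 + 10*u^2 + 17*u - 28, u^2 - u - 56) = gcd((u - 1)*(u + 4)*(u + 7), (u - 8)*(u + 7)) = u + 7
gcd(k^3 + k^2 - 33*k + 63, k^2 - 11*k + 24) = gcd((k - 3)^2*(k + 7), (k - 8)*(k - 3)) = k - 3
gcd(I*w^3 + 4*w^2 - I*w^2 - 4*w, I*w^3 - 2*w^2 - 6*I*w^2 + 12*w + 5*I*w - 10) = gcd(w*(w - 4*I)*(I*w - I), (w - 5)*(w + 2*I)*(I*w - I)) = w - 1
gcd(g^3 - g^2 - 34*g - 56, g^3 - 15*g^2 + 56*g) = g - 7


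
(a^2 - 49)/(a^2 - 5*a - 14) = (a + 7)/(a + 2)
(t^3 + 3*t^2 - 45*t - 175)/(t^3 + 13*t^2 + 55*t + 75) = (t - 7)/(t + 3)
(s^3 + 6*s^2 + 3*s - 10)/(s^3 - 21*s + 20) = (s + 2)/(s - 4)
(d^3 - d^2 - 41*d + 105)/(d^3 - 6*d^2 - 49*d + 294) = (d^2 - 8*d + 15)/(d^2 - 13*d + 42)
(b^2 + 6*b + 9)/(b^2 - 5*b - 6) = (b^2 + 6*b + 9)/(b^2 - 5*b - 6)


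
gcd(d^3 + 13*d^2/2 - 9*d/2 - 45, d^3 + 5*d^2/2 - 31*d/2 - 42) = d + 3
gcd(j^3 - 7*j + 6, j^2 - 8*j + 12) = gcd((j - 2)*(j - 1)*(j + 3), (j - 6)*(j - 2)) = j - 2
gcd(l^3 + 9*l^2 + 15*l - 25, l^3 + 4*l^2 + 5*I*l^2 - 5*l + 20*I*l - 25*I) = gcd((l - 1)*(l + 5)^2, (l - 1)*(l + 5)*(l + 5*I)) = l^2 + 4*l - 5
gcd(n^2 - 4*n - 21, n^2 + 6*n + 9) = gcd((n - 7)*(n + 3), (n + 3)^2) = n + 3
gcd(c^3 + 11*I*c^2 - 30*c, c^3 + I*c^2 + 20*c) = c^2 + 5*I*c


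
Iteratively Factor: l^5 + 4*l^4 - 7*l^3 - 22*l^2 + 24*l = (l - 2)*(l^4 + 6*l^3 + 5*l^2 - 12*l) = l*(l - 2)*(l^3 + 6*l^2 + 5*l - 12) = l*(l - 2)*(l - 1)*(l^2 + 7*l + 12) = l*(l - 2)*(l - 1)*(l + 3)*(l + 4)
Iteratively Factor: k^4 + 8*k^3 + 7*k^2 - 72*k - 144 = (k - 3)*(k^3 + 11*k^2 + 40*k + 48) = (k - 3)*(k + 3)*(k^2 + 8*k + 16) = (k - 3)*(k + 3)*(k + 4)*(k + 4)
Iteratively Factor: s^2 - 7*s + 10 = (s - 2)*(s - 5)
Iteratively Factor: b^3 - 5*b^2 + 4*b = (b - 1)*(b^2 - 4*b) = (b - 4)*(b - 1)*(b)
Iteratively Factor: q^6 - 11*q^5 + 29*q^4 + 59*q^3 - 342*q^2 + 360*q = (q + 3)*(q^5 - 14*q^4 + 71*q^3 - 154*q^2 + 120*q) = (q - 5)*(q + 3)*(q^4 - 9*q^3 + 26*q^2 - 24*q) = q*(q - 5)*(q + 3)*(q^3 - 9*q^2 + 26*q - 24) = q*(q - 5)*(q - 4)*(q + 3)*(q^2 - 5*q + 6) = q*(q - 5)*(q - 4)*(q - 3)*(q + 3)*(q - 2)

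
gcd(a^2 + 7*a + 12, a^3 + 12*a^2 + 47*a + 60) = a^2 + 7*a + 12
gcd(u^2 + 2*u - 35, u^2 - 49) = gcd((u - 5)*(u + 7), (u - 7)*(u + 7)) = u + 7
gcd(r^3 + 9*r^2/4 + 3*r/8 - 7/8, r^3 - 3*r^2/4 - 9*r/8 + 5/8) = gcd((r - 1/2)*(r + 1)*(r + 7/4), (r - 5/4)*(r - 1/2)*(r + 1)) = r^2 + r/2 - 1/2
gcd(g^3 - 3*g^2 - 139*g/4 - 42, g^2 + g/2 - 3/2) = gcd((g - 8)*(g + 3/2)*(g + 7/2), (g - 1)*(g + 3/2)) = g + 3/2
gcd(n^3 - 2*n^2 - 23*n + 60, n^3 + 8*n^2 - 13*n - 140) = n^2 + n - 20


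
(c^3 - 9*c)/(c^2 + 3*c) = c - 3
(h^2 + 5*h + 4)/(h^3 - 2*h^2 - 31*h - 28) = 1/(h - 7)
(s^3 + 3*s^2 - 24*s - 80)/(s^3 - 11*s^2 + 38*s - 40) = (s^2 + 8*s + 16)/(s^2 - 6*s + 8)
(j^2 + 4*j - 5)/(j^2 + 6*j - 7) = (j + 5)/(j + 7)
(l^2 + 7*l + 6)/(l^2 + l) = (l + 6)/l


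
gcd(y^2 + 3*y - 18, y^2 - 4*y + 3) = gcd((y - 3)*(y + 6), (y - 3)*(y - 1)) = y - 3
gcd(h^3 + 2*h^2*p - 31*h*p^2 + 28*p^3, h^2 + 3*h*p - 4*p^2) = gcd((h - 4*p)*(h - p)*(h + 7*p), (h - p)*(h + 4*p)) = -h + p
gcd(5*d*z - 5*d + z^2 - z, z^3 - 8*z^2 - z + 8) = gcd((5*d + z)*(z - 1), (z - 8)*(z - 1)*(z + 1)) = z - 1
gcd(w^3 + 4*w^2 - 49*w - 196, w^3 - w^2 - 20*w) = w + 4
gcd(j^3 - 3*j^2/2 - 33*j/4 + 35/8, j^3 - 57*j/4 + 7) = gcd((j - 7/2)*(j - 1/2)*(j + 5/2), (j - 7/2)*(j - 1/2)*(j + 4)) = j^2 - 4*j + 7/4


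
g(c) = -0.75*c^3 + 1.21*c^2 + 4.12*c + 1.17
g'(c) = -2.25*c^2 + 2.42*c + 4.12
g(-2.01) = 3.87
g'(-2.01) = -9.83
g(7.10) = -177.02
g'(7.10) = -92.12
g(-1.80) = 2.05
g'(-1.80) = -7.53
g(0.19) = 1.99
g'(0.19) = 4.50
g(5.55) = -66.91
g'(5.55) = -51.75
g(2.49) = 7.35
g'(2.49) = -3.80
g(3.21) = 2.06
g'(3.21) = -11.30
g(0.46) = 3.25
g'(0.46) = 4.76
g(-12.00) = 1421.97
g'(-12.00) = -348.92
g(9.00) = -410.49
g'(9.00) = -156.35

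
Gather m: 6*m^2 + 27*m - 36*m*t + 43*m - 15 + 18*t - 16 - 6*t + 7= 6*m^2 + m*(70 - 36*t) + 12*t - 24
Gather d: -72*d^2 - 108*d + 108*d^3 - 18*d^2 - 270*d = 108*d^3 - 90*d^2 - 378*d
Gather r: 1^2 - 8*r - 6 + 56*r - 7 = 48*r - 12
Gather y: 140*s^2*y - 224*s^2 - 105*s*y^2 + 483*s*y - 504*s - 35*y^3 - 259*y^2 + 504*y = -224*s^2 - 504*s - 35*y^3 + y^2*(-105*s - 259) + y*(140*s^2 + 483*s + 504)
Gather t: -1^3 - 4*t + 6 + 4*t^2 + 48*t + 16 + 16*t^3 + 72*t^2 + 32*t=16*t^3 + 76*t^2 + 76*t + 21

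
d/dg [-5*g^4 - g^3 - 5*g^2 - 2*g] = -20*g^3 - 3*g^2 - 10*g - 2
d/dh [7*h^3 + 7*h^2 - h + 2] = 21*h^2 + 14*h - 1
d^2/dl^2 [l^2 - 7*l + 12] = 2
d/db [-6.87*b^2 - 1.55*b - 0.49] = -13.74*b - 1.55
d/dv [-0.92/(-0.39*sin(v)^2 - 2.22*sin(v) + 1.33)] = -(0.7176*sin(v) + 2.0424)*cos(v)/(0.39*sin(v)^2 + 2.22*sin(v) - 1.33)^2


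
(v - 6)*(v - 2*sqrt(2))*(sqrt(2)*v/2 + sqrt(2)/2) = sqrt(2)*v^3/2 - 5*sqrt(2)*v^2/2 - 2*v^2 - 3*sqrt(2)*v + 10*v + 12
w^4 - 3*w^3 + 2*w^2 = w^2*(w - 2)*(w - 1)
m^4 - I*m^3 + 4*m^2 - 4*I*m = m*(m - 2*I)*(m - I)*(m + 2*I)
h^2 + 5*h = h*(h + 5)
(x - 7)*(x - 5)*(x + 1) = x^3 - 11*x^2 + 23*x + 35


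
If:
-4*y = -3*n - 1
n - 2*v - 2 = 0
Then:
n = 4*y/3 - 1/3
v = 2*y/3 - 7/6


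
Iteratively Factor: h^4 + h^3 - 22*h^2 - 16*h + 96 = (h - 4)*(h^3 + 5*h^2 - 2*h - 24) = (h - 4)*(h - 2)*(h^2 + 7*h + 12) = (h - 4)*(h - 2)*(h + 3)*(h + 4)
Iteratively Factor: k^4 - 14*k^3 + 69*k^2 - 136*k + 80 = (k - 1)*(k^3 - 13*k^2 + 56*k - 80) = (k - 4)*(k - 1)*(k^2 - 9*k + 20) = (k - 5)*(k - 4)*(k - 1)*(k - 4)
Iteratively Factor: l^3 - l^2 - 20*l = (l)*(l^2 - l - 20) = l*(l + 4)*(l - 5)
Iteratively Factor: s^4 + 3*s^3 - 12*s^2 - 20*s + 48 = (s - 2)*(s^3 + 5*s^2 - 2*s - 24) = (s - 2)*(s + 4)*(s^2 + s - 6) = (s - 2)*(s + 3)*(s + 4)*(s - 2)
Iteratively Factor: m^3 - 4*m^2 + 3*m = (m - 1)*(m^2 - 3*m) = m*(m - 1)*(m - 3)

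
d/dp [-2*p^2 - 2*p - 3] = -4*p - 2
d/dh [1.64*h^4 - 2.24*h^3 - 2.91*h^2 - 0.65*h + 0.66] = 6.56*h^3 - 6.72*h^2 - 5.82*h - 0.65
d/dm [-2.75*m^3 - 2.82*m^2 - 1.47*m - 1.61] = -8.25*m^2 - 5.64*m - 1.47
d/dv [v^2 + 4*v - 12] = 2*v + 4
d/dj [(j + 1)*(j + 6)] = 2*j + 7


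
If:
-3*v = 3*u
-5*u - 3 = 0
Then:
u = -3/5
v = 3/5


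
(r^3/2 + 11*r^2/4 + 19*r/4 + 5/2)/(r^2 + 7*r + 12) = (2*r^3 + 11*r^2 + 19*r + 10)/(4*(r^2 + 7*r + 12))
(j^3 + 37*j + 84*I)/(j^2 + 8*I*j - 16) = (j^2 - 4*I*j + 21)/(j + 4*I)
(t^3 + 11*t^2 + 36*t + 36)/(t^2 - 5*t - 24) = (t^2 + 8*t + 12)/(t - 8)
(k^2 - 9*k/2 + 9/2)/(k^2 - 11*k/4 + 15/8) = 4*(k - 3)/(4*k - 5)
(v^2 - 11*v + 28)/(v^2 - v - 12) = (v - 7)/(v + 3)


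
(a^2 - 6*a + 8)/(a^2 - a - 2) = (a - 4)/(a + 1)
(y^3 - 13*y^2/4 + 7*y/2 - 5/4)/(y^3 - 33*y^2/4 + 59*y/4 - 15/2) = (y - 1)/(y - 6)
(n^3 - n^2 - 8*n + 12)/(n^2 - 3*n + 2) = (n^2 + n - 6)/(n - 1)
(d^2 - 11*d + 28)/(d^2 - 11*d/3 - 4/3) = 3*(d - 7)/(3*d + 1)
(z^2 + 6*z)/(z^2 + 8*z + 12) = z/(z + 2)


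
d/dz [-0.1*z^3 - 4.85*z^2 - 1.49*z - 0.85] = -0.3*z^2 - 9.7*z - 1.49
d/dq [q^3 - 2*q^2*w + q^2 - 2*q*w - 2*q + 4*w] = 3*q^2 - 4*q*w + 2*q - 2*w - 2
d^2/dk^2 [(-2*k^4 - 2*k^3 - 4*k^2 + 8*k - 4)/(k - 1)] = 4*k*(-3*k^3 + 7*k^2 - 3*k - 3)/(k^3 - 3*k^2 + 3*k - 1)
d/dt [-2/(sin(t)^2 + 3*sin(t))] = 2*(2*sin(t) + 3)*cos(t)/((sin(t) + 3)^2*sin(t)^2)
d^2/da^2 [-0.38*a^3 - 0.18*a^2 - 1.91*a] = -2.28*a - 0.36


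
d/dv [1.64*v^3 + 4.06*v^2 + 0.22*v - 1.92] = 4.92*v^2 + 8.12*v + 0.22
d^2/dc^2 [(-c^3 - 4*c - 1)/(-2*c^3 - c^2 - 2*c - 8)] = 2*(-2*c^6 + 36*c^5 - 48*c^4 - 321*c^2 + 54*c - 68)/(8*c^9 + 12*c^8 + 30*c^7 + 121*c^6 + 126*c^5 + 228*c^4 + 488*c^3 + 288*c^2 + 384*c + 512)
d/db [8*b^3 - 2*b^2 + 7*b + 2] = 24*b^2 - 4*b + 7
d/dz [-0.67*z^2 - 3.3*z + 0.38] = -1.34*z - 3.3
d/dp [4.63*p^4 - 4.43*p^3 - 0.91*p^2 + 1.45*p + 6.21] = 18.52*p^3 - 13.29*p^2 - 1.82*p + 1.45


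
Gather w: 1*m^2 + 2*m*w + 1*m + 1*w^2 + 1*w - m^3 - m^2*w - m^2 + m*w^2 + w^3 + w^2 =-m^3 + m + w^3 + w^2*(m + 2) + w*(-m^2 + 2*m + 1)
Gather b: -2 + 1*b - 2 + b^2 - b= b^2 - 4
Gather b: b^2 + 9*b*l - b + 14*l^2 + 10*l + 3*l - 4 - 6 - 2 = b^2 + b*(9*l - 1) + 14*l^2 + 13*l - 12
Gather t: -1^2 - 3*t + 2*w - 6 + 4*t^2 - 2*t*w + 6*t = 4*t^2 + t*(3 - 2*w) + 2*w - 7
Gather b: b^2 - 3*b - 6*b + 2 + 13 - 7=b^2 - 9*b + 8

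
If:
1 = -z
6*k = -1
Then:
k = -1/6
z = -1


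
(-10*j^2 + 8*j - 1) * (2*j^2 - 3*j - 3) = -20*j^4 + 46*j^3 + 4*j^2 - 21*j + 3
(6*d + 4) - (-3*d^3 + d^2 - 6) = 3*d^3 - d^2 + 6*d + 10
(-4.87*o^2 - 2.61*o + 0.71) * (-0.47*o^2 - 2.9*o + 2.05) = 2.2889*o^4 + 15.3497*o^3 - 2.7482*o^2 - 7.4095*o + 1.4555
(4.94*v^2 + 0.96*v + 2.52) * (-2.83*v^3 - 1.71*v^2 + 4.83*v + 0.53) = -13.9802*v^5 - 11.1642*v^4 + 15.087*v^3 + 2.9458*v^2 + 12.6804*v + 1.3356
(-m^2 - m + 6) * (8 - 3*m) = 3*m^3 - 5*m^2 - 26*m + 48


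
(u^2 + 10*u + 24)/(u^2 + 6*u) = (u + 4)/u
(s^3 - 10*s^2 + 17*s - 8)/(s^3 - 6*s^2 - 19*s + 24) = (s - 1)/(s + 3)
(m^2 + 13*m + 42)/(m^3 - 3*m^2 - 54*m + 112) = (m + 6)/(m^2 - 10*m + 16)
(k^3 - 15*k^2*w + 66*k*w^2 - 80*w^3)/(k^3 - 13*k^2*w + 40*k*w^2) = (k - 2*w)/k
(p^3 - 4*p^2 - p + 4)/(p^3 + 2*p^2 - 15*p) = (p^3 - 4*p^2 - p + 4)/(p*(p^2 + 2*p - 15))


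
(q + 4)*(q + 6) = q^2 + 10*q + 24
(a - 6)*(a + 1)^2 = a^3 - 4*a^2 - 11*a - 6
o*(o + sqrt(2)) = o^2 + sqrt(2)*o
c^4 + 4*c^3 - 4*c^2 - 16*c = c*(c - 2)*(c + 2)*(c + 4)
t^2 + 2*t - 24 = (t - 4)*(t + 6)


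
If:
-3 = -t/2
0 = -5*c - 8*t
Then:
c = -48/5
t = 6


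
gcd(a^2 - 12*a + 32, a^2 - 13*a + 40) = a - 8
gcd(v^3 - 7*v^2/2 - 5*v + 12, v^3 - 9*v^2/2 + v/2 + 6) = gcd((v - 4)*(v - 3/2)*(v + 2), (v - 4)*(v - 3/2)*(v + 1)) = v^2 - 11*v/2 + 6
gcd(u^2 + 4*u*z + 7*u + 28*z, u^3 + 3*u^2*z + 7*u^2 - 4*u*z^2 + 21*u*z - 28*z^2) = u^2 + 4*u*z + 7*u + 28*z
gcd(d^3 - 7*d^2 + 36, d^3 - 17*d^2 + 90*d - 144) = d^2 - 9*d + 18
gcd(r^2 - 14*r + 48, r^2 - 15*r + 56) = r - 8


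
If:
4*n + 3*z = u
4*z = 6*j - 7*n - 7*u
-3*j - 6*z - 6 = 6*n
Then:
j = -20*z/47 - 70/47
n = -37*z/47 - 12/47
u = -7*z/47 - 48/47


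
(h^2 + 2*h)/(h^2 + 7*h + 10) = h/(h + 5)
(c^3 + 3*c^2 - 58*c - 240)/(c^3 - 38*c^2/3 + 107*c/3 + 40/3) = 3*(c^2 + 11*c + 30)/(3*c^2 - 14*c - 5)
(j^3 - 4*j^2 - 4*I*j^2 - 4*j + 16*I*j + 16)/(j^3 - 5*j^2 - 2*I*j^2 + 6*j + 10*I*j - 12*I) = (j^2 - 2*j*(2 + I) + 8*I)/(j^2 - 5*j + 6)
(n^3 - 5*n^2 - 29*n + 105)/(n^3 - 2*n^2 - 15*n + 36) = (n^2 - 2*n - 35)/(n^2 + n - 12)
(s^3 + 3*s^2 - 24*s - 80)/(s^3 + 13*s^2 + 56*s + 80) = (s - 5)/(s + 5)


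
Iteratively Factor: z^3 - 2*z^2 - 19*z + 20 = (z - 5)*(z^2 + 3*z - 4) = (z - 5)*(z + 4)*(z - 1)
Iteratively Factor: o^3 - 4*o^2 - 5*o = (o + 1)*(o^2 - 5*o) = o*(o + 1)*(o - 5)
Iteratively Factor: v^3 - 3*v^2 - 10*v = (v + 2)*(v^2 - 5*v) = v*(v + 2)*(v - 5)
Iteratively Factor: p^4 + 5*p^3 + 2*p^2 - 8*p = (p + 2)*(p^3 + 3*p^2 - 4*p) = p*(p + 2)*(p^2 + 3*p - 4) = p*(p - 1)*(p + 2)*(p + 4)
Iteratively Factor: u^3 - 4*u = (u + 2)*(u^2 - 2*u) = (u - 2)*(u + 2)*(u)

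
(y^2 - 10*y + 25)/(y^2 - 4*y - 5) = (y - 5)/(y + 1)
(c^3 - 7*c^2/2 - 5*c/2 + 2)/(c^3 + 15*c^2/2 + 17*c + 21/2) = (2*c^2 - 9*c + 4)/(2*c^2 + 13*c + 21)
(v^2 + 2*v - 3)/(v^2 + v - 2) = (v + 3)/(v + 2)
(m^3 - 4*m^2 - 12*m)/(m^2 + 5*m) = (m^2 - 4*m - 12)/(m + 5)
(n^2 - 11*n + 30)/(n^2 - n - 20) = (n - 6)/(n + 4)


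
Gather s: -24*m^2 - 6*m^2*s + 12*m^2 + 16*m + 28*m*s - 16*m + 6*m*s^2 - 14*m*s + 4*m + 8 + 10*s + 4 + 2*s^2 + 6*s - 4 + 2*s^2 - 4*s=-12*m^2 + 4*m + s^2*(6*m + 4) + s*(-6*m^2 + 14*m + 12) + 8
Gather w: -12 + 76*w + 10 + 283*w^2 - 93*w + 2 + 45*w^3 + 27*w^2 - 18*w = 45*w^3 + 310*w^2 - 35*w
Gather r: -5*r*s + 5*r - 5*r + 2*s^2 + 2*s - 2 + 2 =-5*r*s + 2*s^2 + 2*s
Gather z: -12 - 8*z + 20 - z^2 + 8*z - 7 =1 - z^2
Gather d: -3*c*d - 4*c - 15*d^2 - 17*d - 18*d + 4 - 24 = -4*c - 15*d^2 + d*(-3*c - 35) - 20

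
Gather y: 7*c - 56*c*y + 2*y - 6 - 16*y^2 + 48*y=7*c - 16*y^2 + y*(50 - 56*c) - 6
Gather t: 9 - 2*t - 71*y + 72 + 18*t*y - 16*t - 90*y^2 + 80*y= t*(18*y - 18) - 90*y^2 + 9*y + 81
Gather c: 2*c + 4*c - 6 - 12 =6*c - 18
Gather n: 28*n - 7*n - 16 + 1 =21*n - 15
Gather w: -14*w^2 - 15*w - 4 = -14*w^2 - 15*w - 4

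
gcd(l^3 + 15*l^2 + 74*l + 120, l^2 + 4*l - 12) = l + 6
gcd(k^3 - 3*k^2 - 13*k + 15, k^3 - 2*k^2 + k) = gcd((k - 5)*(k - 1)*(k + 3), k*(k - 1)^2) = k - 1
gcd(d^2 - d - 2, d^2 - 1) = d + 1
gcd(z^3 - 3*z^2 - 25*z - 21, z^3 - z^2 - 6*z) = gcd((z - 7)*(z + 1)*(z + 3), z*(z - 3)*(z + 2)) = 1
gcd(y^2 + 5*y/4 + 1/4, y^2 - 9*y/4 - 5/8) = y + 1/4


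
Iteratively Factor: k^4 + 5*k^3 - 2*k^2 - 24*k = (k + 3)*(k^3 + 2*k^2 - 8*k) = (k + 3)*(k + 4)*(k^2 - 2*k) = k*(k + 3)*(k + 4)*(k - 2)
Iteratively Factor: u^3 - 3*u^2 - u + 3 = (u + 1)*(u^2 - 4*u + 3) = (u - 3)*(u + 1)*(u - 1)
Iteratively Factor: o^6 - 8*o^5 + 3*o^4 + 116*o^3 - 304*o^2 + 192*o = (o)*(o^5 - 8*o^4 + 3*o^3 + 116*o^2 - 304*o + 192) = o*(o - 1)*(o^4 - 7*o^3 - 4*o^2 + 112*o - 192) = o*(o - 4)*(o - 1)*(o^3 - 3*o^2 - 16*o + 48) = o*(o - 4)*(o - 3)*(o - 1)*(o^2 - 16) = o*(o - 4)^2*(o - 3)*(o - 1)*(o + 4)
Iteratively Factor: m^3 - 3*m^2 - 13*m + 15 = (m + 3)*(m^2 - 6*m + 5) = (m - 1)*(m + 3)*(m - 5)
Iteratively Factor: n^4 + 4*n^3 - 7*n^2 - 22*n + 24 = (n - 2)*(n^3 + 6*n^2 + 5*n - 12) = (n - 2)*(n + 4)*(n^2 + 2*n - 3) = (n - 2)*(n - 1)*(n + 4)*(n + 3)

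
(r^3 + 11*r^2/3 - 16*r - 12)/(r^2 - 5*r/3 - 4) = (3*r^2 + 20*r + 12)/(3*r + 4)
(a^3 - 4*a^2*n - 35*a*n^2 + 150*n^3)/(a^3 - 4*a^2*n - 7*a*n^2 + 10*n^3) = (a^2 + a*n - 30*n^2)/(a^2 + a*n - 2*n^2)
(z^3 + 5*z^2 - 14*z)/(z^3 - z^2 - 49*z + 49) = z*(z - 2)/(z^2 - 8*z + 7)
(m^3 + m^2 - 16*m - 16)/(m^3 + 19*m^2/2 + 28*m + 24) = 2*(m^2 - 3*m - 4)/(2*m^2 + 11*m + 12)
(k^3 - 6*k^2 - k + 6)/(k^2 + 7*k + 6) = (k^2 - 7*k + 6)/(k + 6)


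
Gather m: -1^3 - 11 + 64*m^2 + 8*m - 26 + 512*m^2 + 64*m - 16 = 576*m^2 + 72*m - 54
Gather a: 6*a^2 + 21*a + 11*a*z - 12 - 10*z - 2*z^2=6*a^2 + a*(11*z + 21) - 2*z^2 - 10*z - 12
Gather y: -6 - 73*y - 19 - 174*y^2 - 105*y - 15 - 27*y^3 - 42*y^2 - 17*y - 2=-27*y^3 - 216*y^2 - 195*y - 42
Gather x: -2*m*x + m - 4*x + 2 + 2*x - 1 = m + x*(-2*m - 2) + 1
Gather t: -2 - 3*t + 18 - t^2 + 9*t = -t^2 + 6*t + 16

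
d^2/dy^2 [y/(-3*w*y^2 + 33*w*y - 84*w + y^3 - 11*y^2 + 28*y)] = 2*(-y*(-6*w*y + 33*w + 3*y^2 - 22*y + 28)^2 + (6*w*y - 33*w - 3*y^2 + y*(3*w - 3*y + 11) + 22*y - 28)*(3*w*y^2 - 33*w*y + 84*w - y^3 + 11*y^2 - 28*y))/(3*w*y^2 - 33*w*y + 84*w - y^3 + 11*y^2 - 28*y)^3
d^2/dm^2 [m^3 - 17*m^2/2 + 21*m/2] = 6*m - 17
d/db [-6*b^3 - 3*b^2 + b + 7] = -18*b^2 - 6*b + 1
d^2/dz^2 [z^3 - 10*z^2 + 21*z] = 6*z - 20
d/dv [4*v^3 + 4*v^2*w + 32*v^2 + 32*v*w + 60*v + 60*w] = 12*v^2 + 8*v*w + 64*v + 32*w + 60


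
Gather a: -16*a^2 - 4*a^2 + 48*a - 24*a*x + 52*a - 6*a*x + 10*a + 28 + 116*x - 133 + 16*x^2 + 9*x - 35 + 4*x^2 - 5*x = -20*a^2 + a*(110 - 30*x) + 20*x^2 + 120*x - 140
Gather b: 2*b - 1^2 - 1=2*b - 2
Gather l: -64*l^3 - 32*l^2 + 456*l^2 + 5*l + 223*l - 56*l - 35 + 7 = -64*l^3 + 424*l^2 + 172*l - 28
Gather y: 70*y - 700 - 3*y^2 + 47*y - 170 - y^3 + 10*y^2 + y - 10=-y^3 + 7*y^2 + 118*y - 880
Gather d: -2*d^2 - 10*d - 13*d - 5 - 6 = -2*d^2 - 23*d - 11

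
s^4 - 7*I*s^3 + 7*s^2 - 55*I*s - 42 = (s - 7*I)*(s - 2*I)*(s - I)*(s + 3*I)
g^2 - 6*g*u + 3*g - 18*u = (g + 3)*(g - 6*u)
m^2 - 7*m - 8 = (m - 8)*(m + 1)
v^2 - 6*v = v*(v - 6)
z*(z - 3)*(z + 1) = z^3 - 2*z^2 - 3*z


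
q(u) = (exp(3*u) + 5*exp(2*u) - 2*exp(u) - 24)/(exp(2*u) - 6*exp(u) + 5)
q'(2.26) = -15.70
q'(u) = (-2*exp(2*u) + 6*exp(u))*(exp(3*u) + 5*exp(2*u) - 2*exp(u) - 24)/(exp(2*u) - 6*exp(u) + 5)^2 + (3*exp(3*u) + 10*exp(2*u) - 2*exp(u))/(exp(2*u) - 6*exp(u) + 5)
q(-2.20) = -5.56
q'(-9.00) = 0.00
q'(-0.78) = -8.56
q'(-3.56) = -0.18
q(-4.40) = -4.88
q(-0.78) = -9.66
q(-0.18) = -31.48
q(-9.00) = -4.80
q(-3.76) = -4.95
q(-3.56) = -4.98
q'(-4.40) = -0.08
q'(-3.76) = -0.15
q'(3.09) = 17.61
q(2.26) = 32.95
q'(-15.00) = 0.00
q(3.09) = 36.40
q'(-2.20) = -0.84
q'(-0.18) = -155.67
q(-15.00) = -4.80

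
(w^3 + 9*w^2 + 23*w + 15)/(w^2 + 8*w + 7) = (w^2 + 8*w + 15)/(w + 7)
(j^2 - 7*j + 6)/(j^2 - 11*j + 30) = (j - 1)/(j - 5)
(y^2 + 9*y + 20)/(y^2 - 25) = (y + 4)/(y - 5)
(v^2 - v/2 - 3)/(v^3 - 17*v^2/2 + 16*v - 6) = (2*v + 3)/(2*v^2 - 13*v + 6)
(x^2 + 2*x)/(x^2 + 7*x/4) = 4*(x + 2)/(4*x + 7)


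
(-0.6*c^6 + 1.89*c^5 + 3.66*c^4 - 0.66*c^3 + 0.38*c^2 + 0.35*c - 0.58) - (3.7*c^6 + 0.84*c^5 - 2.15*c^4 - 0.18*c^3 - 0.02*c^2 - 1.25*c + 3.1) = -4.3*c^6 + 1.05*c^5 + 5.81*c^4 - 0.48*c^3 + 0.4*c^2 + 1.6*c - 3.68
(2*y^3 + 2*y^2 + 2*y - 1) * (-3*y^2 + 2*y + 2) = -6*y^5 - 2*y^4 + 2*y^3 + 11*y^2 + 2*y - 2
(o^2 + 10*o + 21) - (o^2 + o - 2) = 9*o + 23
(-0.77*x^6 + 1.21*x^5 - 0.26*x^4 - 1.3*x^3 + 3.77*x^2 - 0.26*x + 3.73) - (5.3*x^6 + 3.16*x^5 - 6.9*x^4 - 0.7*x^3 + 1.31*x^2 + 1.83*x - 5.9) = -6.07*x^6 - 1.95*x^5 + 6.64*x^4 - 0.6*x^3 + 2.46*x^2 - 2.09*x + 9.63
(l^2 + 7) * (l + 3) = l^3 + 3*l^2 + 7*l + 21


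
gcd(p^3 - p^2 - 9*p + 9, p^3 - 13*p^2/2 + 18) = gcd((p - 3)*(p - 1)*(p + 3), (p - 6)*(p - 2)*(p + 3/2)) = 1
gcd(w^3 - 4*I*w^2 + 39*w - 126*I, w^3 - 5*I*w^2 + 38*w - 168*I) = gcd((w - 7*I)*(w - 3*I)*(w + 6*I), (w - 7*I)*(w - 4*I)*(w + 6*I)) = w^2 - I*w + 42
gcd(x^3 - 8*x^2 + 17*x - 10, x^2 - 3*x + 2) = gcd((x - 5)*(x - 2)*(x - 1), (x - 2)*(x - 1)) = x^2 - 3*x + 2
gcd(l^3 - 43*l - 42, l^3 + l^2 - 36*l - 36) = l^2 + 7*l + 6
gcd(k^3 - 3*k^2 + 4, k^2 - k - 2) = k^2 - k - 2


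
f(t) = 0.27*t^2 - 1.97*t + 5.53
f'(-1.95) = -3.02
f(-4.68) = 20.66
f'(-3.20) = -3.70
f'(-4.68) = -4.50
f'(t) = 0.54*t - 1.97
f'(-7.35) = -5.94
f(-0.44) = 6.45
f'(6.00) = 1.27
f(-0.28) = 6.10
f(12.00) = 20.77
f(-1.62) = 9.43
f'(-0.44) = -2.21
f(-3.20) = 14.60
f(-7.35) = 34.60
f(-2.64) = 12.61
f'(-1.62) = -2.84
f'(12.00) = 4.51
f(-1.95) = 10.40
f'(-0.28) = -2.12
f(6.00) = 3.43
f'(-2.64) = -3.40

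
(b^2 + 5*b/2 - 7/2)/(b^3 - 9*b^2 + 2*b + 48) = (2*b^2 + 5*b - 7)/(2*(b^3 - 9*b^2 + 2*b + 48))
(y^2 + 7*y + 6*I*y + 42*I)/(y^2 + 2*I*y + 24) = (y + 7)/(y - 4*I)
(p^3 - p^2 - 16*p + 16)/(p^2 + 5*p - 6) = (p^2 - 16)/(p + 6)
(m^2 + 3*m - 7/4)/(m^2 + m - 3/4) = (2*m + 7)/(2*m + 3)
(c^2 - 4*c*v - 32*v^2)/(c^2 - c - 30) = (-c^2 + 4*c*v + 32*v^2)/(-c^2 + c + 30)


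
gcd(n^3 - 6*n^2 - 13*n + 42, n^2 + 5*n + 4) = 1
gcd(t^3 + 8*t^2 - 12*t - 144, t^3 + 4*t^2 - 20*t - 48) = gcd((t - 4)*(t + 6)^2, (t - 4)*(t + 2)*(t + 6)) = t^2 + 2*t - 24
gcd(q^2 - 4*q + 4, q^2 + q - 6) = q - 2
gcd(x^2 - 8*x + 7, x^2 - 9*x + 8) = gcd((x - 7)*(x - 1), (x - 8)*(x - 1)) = x - 1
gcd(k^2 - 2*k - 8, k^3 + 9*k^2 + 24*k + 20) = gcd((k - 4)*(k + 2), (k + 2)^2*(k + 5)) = k + 2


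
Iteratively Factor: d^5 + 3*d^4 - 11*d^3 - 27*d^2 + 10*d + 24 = (d + 2)*(d^4 + d^3 - 13*d^2 - d + 12) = (d + 1)*(d + 2)*(d^3 - 13*d + 12) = (d + 1)*(d + 2)*(d + 4)*(d^2 - 4*d + 3) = (d - 3)*(d + 1)*(d + 2)*(d + 4)*(d - 1)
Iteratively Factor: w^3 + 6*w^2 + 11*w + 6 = (w + 1)*(w^2 + 5*w + 6) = (w + 1)*(w + 2)*(w + 3)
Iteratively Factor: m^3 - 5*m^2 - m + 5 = (m + 1)*(m^2 - 6*m + 5) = (m - 1)*(m + 1)*(m - 5)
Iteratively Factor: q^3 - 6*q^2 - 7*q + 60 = (q - 5)*(q^2 - q - 12) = (q - 5)*(q - 4)*(q + 3)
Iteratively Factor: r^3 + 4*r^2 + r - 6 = (r - 1)*(r^2 + 5*r + 6) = (r - 1)*(r + 3)*(r + 2)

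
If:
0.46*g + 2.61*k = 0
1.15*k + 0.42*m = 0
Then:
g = 2.07221172022684*m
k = -0.365217391304348*m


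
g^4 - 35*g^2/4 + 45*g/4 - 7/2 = (g - 2)*(g - 1)*(g - 1/2)*(g + 7/2)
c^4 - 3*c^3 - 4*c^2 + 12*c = c*(c - 3)*(c - 2)*(c + 2)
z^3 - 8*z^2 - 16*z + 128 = (z - 8)*(z - 4)*(z + 4)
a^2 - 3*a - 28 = (a - 7)*(a + 4)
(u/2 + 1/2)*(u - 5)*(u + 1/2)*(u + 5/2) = u^4/2 - u^3/2 - 63*u^2/8 - 10*u - 25/8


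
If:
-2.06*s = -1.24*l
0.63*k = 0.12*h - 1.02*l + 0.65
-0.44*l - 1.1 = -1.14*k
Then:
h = 17.4872665534805*s - 0.350877192982456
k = 0.641199773627617*s + 0.964912280701754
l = 1.66129032258065*s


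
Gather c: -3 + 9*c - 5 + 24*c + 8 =33*c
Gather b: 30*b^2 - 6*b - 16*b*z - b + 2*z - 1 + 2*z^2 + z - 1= 30*b^2 + b*(-16*z - 7) + 2*z^2 + 3*z - 2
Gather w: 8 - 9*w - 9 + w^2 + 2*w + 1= w^2 - 7*w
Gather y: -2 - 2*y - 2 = -2*y - 4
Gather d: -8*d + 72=72 - 8*d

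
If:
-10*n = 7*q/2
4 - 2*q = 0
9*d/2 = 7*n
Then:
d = -49/45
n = -7/10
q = 2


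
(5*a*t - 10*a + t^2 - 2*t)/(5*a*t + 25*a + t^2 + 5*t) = (t - 2)/(t + 5)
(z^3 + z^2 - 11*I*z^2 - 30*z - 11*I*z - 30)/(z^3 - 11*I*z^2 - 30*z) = (z + 1)/z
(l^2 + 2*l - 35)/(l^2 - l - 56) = (l - 5)/(l - 8)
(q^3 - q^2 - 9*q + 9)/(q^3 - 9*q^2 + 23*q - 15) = (q + 3)/(q - 5)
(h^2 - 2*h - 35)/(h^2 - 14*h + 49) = (h + 5)/(h - 7)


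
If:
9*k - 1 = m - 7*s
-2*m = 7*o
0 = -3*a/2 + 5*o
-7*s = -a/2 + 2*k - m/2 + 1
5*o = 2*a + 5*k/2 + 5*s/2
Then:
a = -2/3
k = 23/60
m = 7/10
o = -1/5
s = -1/4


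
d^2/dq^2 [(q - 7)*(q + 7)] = 2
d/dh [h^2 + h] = 2*h + 1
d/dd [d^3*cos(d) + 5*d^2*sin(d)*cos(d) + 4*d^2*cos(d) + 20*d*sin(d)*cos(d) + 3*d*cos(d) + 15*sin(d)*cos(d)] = -d^3*sin(d) - 4*d^2*sin(d) + 3*d^2*cos(d) + 5*d^2*cos(2*d) - 3*d*sin(d) + 5*d*sin(2*d) + 8*d*cos(d) + 20*d*cos(2*d) + 10*sin(2*d) + 3*cos(d) + 15*cos(2*d)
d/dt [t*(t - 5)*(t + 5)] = 3*t^2 - 25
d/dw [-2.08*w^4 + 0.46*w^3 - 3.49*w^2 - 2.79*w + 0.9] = -8.32*w^3 + 1.38*w^2 - 6.98*w - 2.79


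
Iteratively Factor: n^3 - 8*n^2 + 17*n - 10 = (n - 5)*(n^2 - 3*n + 2) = (n - 5)*(n - 2)*(n - 1)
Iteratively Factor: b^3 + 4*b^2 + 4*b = (b + 2)*(b^2 + 2*b) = (b + 2)^2*(b)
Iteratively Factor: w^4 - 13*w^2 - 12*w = (w)*(w^3 - 13*w - 12) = w*(w + 1)*(w^2 - w - 12) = w*(w - 4)*(w + 1)*(w + 3)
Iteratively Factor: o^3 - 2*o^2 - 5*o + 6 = (o - 1)*(o^2 - o - 6) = (o - 1)*(o + 2)*(o - 3)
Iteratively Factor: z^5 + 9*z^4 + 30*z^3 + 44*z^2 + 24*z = (z + 2)*(z^4 + 7*z^3 + 16*z^2 + 12*z) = (z + 2)*(z + 3)*(z^3 + 4*z^2 + 4*z) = (z + 2)^2*(z + 3)*(z^2 + 2*z) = (z + 2)^3*(z + 3)*(z)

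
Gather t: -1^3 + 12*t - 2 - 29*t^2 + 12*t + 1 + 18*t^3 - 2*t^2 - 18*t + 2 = 18*t^3 - 31*t^2 + 6*t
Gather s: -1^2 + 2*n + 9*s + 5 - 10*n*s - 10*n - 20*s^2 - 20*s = -8*n - 20*s^2 + s*(-10*n - 11) + 4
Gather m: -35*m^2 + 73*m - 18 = -35*m^2 + 73*m - 18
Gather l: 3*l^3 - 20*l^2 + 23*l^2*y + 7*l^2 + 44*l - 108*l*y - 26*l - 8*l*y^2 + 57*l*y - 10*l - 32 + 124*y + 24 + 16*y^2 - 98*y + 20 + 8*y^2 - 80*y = 3*l^3 + l^2*(23*y - 13) + l*(-8*y^2 - 51*y + 8) + 24*y^2 - 54*y + 12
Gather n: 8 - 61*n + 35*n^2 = 35*n^2 - 61*n + 8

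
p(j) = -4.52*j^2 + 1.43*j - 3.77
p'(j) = 1.43 - 9.04*j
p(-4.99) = -123.45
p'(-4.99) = 46.54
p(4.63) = -94.04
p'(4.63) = -40.43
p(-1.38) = -14.35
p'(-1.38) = 13.91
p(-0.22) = -4.30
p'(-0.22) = 3.42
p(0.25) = -3.70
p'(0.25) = -0.83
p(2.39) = -26.17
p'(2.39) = -20.18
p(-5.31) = -138.81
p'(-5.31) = 49.43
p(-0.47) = -5.44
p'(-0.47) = 5.68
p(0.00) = -3.77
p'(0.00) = 1.43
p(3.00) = -40.16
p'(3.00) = -25.69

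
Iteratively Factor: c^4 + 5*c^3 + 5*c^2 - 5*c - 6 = (c + 2)*(c^3 + 3*c^2 - c - 3) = (c - 1)*(c + 2)*(c^2 + 4*c + 3) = (c - 1)*(c + 2)*(c + 3)*(c + 1)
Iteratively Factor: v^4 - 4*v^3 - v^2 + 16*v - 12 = (v - 3)*(v^3 - v^2 - 4*v + 4) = (v - 3)*(v - 1)*(v^2 - 4) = (v - 3)*(v - 1)*(v + 2)*(v - 2)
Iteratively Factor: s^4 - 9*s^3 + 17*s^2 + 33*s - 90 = (s + 2)*(s^3 - 11*s^2 + 39*s - 45) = (s - 3)*(s + 2)*(s^2 - 8*s + 15) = (s - 3)^2*(s + 2)*(s - 5)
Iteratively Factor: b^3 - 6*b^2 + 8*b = (b - 4)*(b^2 - 2*b) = (b - 4)*(b - 2)*(b)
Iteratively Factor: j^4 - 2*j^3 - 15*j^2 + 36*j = (j + 4)*(j^3 - 6*j^2 + 9*j) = j*(j + 4)*(j^2 - 6*j + 9) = j*(j - 3)*(j + 4)*(j - 3)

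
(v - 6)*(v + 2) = v^2 - 4*v - 12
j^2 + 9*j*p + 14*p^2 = (j + 2*p)*(j + 7*p)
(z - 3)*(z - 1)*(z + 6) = z^3 + 2*z^2 - 21*z + 18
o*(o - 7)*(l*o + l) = l*o^3 - 6*l*o^2 - 7*l*o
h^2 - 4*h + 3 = (h - 3)*(h - 1)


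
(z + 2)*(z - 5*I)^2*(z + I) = z^4 + 2*z^3 - 9*I*z^3 - 15*z^2 - 18*I*z^2 - 30*z - 25*I*z - 50*I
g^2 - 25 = (g - 5)*(g + 5)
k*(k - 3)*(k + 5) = k^3 + 2*k^2 - 15*k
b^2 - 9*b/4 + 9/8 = (b - 3/2)*(b - 3/4)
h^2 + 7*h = h*(h + 7)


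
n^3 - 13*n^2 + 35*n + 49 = (n - 7)^2*(n + 1)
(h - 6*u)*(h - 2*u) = h^2 - 8*h*u + 12*u^2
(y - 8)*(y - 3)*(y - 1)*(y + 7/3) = y^4 - 29*y^3/3 + 7*y^2 + 173*y/3 - 56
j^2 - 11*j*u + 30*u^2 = (j - 6*u)*(j - 5*u)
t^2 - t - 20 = (t - 5)*(t + 4)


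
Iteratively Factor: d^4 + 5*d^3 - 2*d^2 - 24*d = (d + 4)*(d^3 + d^2 - 6*d) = d*(d + 4)*(d^2 + d - 6) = d*(d - 2)*(d + 4)*(d + 3)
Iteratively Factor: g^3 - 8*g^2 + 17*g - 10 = (g - 2)*(g^2 - 6*g + 5) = (g - 5)*(g - 2)*(g - 1)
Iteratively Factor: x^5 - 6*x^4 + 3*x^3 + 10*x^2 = (x + 1)*(x^4 - 7*x^3 + 10*x^2) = (x - 5)*(x + 1)*(x^3 - 2*x^2) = (x - 5)*(x - 2)*(x + 1)*(x^2) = x*(x - 5)*(x - 2)*(x + 1)*(x)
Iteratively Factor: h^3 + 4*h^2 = (h)*(h^2 + 4*h) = h*(h + 4)*(h)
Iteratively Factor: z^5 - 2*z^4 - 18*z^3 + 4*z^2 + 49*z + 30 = (z + 3)*(z^4 - 5*z^3 - 3*z^2 + 13*z + 10) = (z + 1)*(z + 3)*(z^3 - 6*z^2 + 3*z + 10) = (z - 2)*(z + 1)*(z + 3)*(z^2 - 4*z - 5) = (z - 2)*(z + 1)^2*(z + 3)*(z - 5)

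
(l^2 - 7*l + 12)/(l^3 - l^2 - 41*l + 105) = (l - 4)/(l^2 + 2*l - 35)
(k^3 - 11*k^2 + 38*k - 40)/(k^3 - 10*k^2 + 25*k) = (k^2 - 6*k + 8)/(k*(k - 5))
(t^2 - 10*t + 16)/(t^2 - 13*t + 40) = (t - 2)/(t - 5)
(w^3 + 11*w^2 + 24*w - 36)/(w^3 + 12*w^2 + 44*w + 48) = (w^2 + 5*w - 6)/(w^2 + 6*w + 8)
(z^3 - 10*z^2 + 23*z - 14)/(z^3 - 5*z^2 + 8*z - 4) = (z - 7)/(z - 2)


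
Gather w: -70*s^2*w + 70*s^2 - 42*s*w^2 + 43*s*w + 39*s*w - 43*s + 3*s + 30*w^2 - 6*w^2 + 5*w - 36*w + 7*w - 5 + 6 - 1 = 70*s^2 - 40*s + w^2*(24 - 42*s) + w*(-70*s^2 + 82*s - 24)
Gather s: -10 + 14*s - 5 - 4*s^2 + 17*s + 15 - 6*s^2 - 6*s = -10*s^2 + 25*s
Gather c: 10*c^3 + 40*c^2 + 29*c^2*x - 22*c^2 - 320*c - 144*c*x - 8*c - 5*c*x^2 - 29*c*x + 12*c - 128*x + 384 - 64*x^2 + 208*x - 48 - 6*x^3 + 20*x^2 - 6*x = 10*c^3 + c^2*(29*x + 18) + c*(-5*x^2 - 173*x - 316) - 6*x^3 - 44*x^2 + 74*x + 336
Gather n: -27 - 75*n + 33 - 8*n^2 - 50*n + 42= -8*n^2 - 125*n + 48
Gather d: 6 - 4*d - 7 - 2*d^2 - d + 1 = -2*d^2 - 5*d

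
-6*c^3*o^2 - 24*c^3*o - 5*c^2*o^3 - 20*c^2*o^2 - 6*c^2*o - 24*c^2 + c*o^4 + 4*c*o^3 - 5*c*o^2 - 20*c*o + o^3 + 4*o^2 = (-6*c + o)*(c + o)*(o + 4)*(c*o + 1)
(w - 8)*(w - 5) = w^2 - 13*w + 40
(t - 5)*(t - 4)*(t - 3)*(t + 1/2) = t^4 - 23*t^3/2 + 41*t^2 - 73*t/2 - 30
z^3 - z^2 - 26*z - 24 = (z - 6)*(z + 1)*(z + 4)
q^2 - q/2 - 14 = (q - 4)*(q + 7/2)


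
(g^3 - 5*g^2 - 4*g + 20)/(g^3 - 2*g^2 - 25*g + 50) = (g + 2)/(g + 5)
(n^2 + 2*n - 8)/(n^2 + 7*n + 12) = (n - 2)/(n + 3)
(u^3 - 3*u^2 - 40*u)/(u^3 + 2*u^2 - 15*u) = (u - 8)/(u - 3)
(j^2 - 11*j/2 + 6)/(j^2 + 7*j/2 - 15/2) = (j - 4)/(j + 5)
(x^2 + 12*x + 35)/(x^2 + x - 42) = (x + 5)/(x - 6)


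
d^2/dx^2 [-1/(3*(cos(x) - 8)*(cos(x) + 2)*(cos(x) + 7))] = (-88*(1 - cos(x)^2)^2 - 12*sin(x)^6 - 3*cos(x)^6 + 11*cos(x)^5 + 818*cos(x)^3 + 3942*cos(x)^2 - 6820*cos(x) - 6852)/(3*(cos(x) - 8)^3*(cos(x) + 2)^3*(cos(x) + 7)^3)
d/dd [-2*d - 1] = -2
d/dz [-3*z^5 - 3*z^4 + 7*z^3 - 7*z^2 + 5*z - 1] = -15*z^4 - 12*z^3 + 21*z^2 - 14*z + 5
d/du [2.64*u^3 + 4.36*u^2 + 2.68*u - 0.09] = 7.92*u^2 + 8.72*u + 2.68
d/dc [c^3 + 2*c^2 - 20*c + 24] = 3*c^2 + 4*c - 20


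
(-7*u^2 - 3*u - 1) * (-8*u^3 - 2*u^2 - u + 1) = 56*u^5 + 38*u^4 + 21*u^3 - 2*u^2 - 2*u - 1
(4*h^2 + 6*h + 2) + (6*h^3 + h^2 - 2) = 6*h^3 + 5*h^2 + 6*h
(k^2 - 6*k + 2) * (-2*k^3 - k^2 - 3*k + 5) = -2*k^5 + 11*k^4 - k^3 + 21*k^2 - 36*k + 10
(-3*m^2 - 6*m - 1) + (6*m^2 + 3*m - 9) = 3*m^2 - 3*m - 10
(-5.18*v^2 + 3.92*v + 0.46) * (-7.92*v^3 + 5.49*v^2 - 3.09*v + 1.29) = 41.0256*v^5 - 59.4846*v^4 + 33.8838*v^3 - 16.2696*v^2 + 3.6354*v + 0.5934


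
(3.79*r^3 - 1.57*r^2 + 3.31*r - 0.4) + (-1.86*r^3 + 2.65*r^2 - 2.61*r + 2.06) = 1.93*r^3 + 1.08*r^2 + 0.7*r + 1.66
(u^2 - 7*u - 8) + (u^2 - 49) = 2*u^2 - 7*u - 57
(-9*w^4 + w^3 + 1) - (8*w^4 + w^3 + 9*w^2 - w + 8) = -17*w^4 - 9*w^2 + w - 7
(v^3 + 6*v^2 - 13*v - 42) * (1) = v^3 + 6*v^2 - 13*v - 42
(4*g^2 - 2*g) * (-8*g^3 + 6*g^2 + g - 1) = -32*g^5 + 40*g^4 - 8*g^3 - 6*g^2 + 2*g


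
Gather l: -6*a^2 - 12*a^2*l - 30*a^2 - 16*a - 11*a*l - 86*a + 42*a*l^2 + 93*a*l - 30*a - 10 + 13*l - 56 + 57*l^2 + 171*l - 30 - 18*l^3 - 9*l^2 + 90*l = -36*a^2 - 132*a - 18*l^3 + l^2*(42*a + 48) + l*(-12*a^2 + 82*a + 274) - 96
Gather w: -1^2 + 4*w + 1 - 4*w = 0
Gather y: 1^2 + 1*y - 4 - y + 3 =0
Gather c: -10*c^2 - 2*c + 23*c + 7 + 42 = -10*c^2 + 21*c + 49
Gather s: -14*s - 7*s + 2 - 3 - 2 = -21*s - 3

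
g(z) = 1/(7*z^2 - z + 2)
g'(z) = (1 - 14*z)/(7*z^2 - z + 2)^2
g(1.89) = 0.04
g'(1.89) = -0.04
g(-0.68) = 0.17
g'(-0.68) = 0.30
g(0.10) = 0.51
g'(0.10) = -0.10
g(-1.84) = 0.04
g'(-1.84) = 0.04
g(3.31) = 0.01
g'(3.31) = -0.01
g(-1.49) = 0.05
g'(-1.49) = 0.06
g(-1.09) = 0.09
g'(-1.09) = 0.12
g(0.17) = 0.49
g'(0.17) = -0.33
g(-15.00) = 0.00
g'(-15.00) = 0.00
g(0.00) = 0.50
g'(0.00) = 0.25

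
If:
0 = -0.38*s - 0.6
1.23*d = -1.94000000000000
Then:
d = -1.58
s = -1.58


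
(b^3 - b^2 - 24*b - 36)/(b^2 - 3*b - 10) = (b^2 - 3*b - 18)/(b - 5)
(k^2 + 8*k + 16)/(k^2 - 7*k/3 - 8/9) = 9*(k^2 + 8*k + 16)/(9*k^2 - 21*k - 8)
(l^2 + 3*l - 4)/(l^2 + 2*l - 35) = (l^2 + 3*l - 4)/(l^2 + 2*l - 35)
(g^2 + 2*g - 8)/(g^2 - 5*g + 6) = (g + 4)/(g - 3)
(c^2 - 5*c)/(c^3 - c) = (c - 5)/(c^2 - 1)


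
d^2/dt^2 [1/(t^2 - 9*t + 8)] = 2*(-t^2 + 9*t + (2*t - 9)^2 - 8)/(t^2 - 9*t + 8)^3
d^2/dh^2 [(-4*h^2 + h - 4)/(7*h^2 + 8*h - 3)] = 2*(273*h^3 - 840*h^2 - 609*h - 352)/(343*h^6 + 1176*h^5 + 903*h^4 - 496*h^3 - 387*h^2 + 216*h - 27)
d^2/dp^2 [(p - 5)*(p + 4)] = 2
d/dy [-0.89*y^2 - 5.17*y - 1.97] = -1.78*y - 5.17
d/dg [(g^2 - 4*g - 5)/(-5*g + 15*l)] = (g^2 - 4*g + 2*(2 - g)*(g - 3*l) - 5)/(5*(g - 3*l)^2)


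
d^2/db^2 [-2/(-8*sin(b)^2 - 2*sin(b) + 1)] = 4*(-128*sin(b)^4 - 24*sin(b)^3 + 174*sin(b)^2 + 47*sin(b) + 12)/(8*sin(b)^2 + 2*sin(b) - 1)^3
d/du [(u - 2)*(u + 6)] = 2*u + 4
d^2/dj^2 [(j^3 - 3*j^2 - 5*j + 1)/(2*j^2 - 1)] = 2*(-18*j^3 - 6*j^2 - 27*j - 1)/(8*j^6 - 12*j^4 + 6*j^2 - 1)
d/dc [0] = 0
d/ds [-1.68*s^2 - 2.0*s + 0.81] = -3.36*s - 2.0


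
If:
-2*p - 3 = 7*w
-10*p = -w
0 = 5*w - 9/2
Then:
No Solution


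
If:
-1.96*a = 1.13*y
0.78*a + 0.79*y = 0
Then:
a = 0.00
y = 0.00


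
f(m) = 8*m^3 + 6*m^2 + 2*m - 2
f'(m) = 24*m^2 + 12*m + 2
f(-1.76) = -30.55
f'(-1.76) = 55.22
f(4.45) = 830.68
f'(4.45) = 530.66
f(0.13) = -1.62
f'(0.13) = 3.97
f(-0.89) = -4.67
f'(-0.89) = 10.33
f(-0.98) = -5.73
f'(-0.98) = 13.29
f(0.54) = 2.09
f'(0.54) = 15.48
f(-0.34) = -2.30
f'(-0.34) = 0.69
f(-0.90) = -4.77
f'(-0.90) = 10.64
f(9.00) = 6334.00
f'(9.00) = 2054.00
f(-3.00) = -170.00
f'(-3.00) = 182.00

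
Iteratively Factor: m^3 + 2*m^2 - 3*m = (m - 1)*(m^2 + 3*m) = (m - 1)*(m + 3)*(m)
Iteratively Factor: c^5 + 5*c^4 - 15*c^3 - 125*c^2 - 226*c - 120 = (c + 4)*(c^4 + c^3 - 19*c^2 - 49*c - 30) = (c + 1)*(c + 4)*(c^3 - 19*c - 30) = (c + 1)*(c + 3)*(c + 4)*(c^2 - 3*c - 10) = (c - 5)*(c + 1)*(c + 3)*(c + 4)*(c + 2)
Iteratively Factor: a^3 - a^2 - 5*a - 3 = (a + 1)*(a^2 - 2*a - 3) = (a - 3)*(a + 1)*(a + 1)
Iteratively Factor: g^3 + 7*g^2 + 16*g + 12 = (g + 3)*(g^2 + 4*g + 4) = (g + 2)*(g + 3)*(g + 2)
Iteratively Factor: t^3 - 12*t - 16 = (t - 4)*(t^2 + 4*t + 4) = (t - 4)*(t + 2)*(t + 2)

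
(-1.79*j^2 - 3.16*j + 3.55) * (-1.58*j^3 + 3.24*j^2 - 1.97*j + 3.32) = 2.8282*j^5 - 0.8068*j^4 - 12.3211*j^3 + 11.7844*j^2 - 17.4847*j + 11.786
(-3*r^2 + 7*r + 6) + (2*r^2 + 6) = -r^2 + 7*r + 12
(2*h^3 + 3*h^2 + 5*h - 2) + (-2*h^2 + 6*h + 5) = 2*h^3 + h^2 + 11*h + 3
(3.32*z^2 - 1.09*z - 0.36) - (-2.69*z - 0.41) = 3.32*z^2 + 1.6*z + 0.05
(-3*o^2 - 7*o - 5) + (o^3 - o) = o^3 - 3*o^2 - 8*o - 5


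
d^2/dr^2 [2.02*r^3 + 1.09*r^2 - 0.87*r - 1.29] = 12.12*r + 2.18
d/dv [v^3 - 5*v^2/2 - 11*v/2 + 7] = 3*v^2 - 5*v - 11/2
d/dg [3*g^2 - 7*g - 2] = 6*g - 7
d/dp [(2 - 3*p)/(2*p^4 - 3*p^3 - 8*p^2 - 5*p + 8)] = 2*(9*p^4 - 17*p^3 - 3*p^2 + 16*p - 7)/(4*p^8 - 12*p^7 - 23*p^6 + 28*p^5 + 126*p^4 + 32*p^3 - 103*p^2 - 80*p + 64)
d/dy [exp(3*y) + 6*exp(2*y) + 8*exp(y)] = (3*exp(2*y) + 12*exp(y) + 8)*exp(y)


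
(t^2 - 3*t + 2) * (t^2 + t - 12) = t^4 - 2*t^3 - 13*t^2 + 38*t - 24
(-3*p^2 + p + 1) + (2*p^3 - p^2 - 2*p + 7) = 2*p^3 - 4*p^2 - p + 8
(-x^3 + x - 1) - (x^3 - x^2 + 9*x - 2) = -2*x^3 + x^2 - 8*x + 1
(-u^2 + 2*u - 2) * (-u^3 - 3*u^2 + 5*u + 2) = u^5 + u^4 - 9*u^3 + 14*u^2 - 6*u - 4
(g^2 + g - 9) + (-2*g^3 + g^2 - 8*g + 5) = -2*g^3 + 2*g^2 - 7*g - 4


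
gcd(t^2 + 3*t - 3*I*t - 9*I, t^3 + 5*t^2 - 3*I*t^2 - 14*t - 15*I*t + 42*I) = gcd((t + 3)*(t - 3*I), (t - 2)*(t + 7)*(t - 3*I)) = t - 3*I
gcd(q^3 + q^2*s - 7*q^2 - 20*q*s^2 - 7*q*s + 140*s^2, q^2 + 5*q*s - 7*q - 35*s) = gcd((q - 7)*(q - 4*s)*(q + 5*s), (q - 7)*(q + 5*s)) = q^2 + 5*q*s - 7*q - 35*s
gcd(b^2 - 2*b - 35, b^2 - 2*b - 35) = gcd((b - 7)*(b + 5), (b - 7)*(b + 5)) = b^2 - 2*b - 35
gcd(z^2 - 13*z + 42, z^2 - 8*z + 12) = z - 6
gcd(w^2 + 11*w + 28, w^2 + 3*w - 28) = w + 7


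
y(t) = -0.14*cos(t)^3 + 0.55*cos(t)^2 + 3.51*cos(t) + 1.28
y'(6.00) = 1.17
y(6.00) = 5.03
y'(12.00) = 2.22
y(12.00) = 4.55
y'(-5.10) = -3.58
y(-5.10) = 2.68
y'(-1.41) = 3.63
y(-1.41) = 1.86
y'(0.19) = -0.79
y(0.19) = 5.12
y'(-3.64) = -1.06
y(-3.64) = -1.28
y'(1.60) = -3.48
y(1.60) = 1.18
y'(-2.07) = 2.53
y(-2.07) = -0.26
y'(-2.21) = 2.17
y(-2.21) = -0.59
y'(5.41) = 3.10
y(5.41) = 3.72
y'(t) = 0.42*sin(t)*cos(t)^2 - 1.1*sin(t)*cos(t) - 3.51*sin(t)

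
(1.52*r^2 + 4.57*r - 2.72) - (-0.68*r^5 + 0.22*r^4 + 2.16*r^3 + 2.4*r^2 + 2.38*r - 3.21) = 0.68*r^5 - 0.22*r^4 - 2.16*r^3 - 0.88*r^2 + 2.19*r + 0.49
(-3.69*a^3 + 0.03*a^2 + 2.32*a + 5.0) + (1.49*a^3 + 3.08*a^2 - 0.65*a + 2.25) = -2.2*a^3 + 3.11*a^2 + 1.67*a + 7.25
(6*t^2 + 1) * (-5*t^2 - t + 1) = -30*t^4 - 6*t^3 + t^2 - t + 1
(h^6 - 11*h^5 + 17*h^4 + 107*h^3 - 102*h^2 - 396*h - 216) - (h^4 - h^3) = h^6 - 11*h^5 + 16*h^4 + 108*h^3 - 102*h^2 - 396*h - 216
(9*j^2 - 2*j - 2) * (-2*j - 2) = -18*j^3 - 14*j^2 + 8*j + 4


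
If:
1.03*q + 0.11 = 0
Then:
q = -0.11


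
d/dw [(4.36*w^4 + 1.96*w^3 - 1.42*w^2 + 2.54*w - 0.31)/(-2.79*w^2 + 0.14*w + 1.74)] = (-24.3288*w^5 - 3.6372*w^4 + 30.8944*w^3 + 17.119*w^2 - 6.6714*w + 4.463)/(7.7841*w^4 - 0.7812*w^3 - 9.6896*w^2 + 0.4872*w + 3.0276)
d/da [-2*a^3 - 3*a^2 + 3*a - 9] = -6*a^2 - 6*a + 3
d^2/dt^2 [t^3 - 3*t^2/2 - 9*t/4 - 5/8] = 6*t - 3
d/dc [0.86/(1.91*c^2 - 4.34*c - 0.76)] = (3.7324 - 3.2852*c)/(-1.91*c^2 + 4.34*c + 0.76)^2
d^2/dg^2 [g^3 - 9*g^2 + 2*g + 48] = 6*g - 18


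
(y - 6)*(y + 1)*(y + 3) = y^3 - 2*y^2 - 21*y - 18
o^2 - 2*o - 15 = (o - 5)*(o + 3)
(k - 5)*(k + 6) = k^2 + k - 30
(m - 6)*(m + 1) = m^2 - 5*m - 6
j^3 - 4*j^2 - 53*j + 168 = (j - 8)*(j - 3)*(j + 7)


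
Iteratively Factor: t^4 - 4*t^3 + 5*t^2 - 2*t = (t)*(t^3 - 4*t^2 + 5*t - 2) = t*(t - 1)*(t^2 - 3*t + 2) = t*(t - 2)*(t - 1)*(t - 1)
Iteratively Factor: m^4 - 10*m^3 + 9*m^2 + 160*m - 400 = (m - 5)*(m^3 - 5*m^2 - 16*m + 80) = (m - 5)*(m - 4)*(m^2 - m - 20) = (m - 5)*(m - 4)*(m + 4)*(m - 5)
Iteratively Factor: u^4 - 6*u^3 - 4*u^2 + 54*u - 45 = (u - 3)*(u^3 - 3*u^2 - 13*u + 15) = (u - 3)*(u + 3)*(u^2 - 6*u + 5) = (u - 5)*(u - 3)*(u + 3)*(u - 1)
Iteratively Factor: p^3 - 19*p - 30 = (p + 2)*(p^2 - 2*p - 15) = (p - 5)*(p + 2)*(p + 3)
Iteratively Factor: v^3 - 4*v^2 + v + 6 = (v + 1)*(v^2 - 5*v + 6) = (v - 2)*(v + 1)*(v - 3)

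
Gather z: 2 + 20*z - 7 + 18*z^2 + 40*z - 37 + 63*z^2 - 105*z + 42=81*z^2 - 45*z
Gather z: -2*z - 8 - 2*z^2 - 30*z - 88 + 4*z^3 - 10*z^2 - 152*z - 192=4*z^3 - 12*z^2 - 184*z - 288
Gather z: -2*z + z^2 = z^2 - 2*z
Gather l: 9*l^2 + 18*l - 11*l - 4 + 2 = 9*l^2 + 7*l - 2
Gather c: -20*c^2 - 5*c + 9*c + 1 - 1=-20*c^2 + 4*c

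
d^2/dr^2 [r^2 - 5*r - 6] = 2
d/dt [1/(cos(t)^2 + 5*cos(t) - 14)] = (2*cos(t) + 5)*sin(t)/(cos(t)^2 + 5*cos(t) - 14)^2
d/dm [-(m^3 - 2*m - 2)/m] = -2*m - 2/m^2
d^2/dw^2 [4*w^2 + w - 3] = 8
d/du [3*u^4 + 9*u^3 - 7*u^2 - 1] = u*(12*u^2 + 27*u - 14)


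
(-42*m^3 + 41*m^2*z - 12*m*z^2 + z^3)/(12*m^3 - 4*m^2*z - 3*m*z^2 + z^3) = (-7*m + z)/(2*m + z)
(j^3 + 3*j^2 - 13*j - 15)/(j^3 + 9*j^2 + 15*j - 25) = (j^2 - 2*j - 3)/(j^2 + 4*j - 5)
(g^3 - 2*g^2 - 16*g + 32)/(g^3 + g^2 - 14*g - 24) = (g^2 + 2*g - 8)/(g^2 + 5*g + 6)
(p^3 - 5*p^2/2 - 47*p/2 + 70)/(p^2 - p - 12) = (2*p^2 + 3*p - 35)/(2*(p + 3))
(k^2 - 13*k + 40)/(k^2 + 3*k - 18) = (k^2 - 13*k + 40)/(k^2 + 3*k - 18)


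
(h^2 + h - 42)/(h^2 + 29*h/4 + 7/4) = 4*(h - 6)/(4*h + 1)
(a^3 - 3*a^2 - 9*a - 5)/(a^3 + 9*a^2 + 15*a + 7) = (a - 5)/(a + 7)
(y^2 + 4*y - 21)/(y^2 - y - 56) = (y - 3)/(y - 8)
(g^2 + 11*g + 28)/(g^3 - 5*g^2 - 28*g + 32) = (g + 7)/(g^2 - 9*g + 8)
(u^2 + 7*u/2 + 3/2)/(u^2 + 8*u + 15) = (u + 1/2)/(u + 5)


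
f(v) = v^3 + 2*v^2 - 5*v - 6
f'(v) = 3*v^2 + 4*v - 5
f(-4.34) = -28.38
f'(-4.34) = 34.15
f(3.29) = 34.81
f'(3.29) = 40.63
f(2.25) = 4.27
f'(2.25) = 19.19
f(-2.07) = 4.05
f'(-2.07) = -0.43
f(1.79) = -2.81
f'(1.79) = 11.77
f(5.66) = 211.09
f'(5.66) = 113.75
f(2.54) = 10.59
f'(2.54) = 24.51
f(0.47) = -7.80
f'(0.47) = -2.46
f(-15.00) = -2856.00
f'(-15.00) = 610.00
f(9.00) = 840.00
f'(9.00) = 274.00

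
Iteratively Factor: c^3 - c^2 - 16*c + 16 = (c + 4)*(c^2 - 5*c + 4) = (c - 1)*(c + 4)*(c - 4)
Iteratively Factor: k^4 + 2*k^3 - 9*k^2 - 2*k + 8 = (k + 1)*(k^3 + k^2 - 10*k + 8) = (k - 2)*(k + 1)*(k^2 + 3*k - 4) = (k - 2)*(k + 1)*(k + 4)*(k - 1)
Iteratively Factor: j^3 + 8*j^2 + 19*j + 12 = (j + 1)*(j^2 + 7*j + 12) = (j + 1)*(j + 4)*(j + 3)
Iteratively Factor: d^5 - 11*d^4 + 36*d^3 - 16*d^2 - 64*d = (d - 4)*(d^4 - 7*d^3 + 8*d^2 + 16*d) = d*(d - 4)*(d^3 - 7*d^2 + 8*d + 16) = d*(d - 4)*(d + 1)*(d^2 - 8*d + 16) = d*(d - 4)^2*(d + 1)*(d - 4)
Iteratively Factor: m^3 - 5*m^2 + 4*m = (m - 4)*(m^2 - m) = m*(m - 4)*(m - 1)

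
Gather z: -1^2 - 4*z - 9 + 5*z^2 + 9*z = 5*z^2 + 5*z - 10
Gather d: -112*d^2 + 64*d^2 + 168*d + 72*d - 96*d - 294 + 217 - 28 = -48*d^2 + 144*d - 105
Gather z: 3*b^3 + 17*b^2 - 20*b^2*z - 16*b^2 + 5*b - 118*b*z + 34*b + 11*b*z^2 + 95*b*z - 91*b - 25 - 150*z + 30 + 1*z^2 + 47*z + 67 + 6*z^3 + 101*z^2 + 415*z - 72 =3*b^3 + b^2 - 52*b + 6*z^3 + z^2*(11*b + 102) + z*(-20*b^2 - 23*b + 312)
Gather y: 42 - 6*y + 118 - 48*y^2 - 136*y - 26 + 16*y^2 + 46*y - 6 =-32*y^2 - 96*y + 128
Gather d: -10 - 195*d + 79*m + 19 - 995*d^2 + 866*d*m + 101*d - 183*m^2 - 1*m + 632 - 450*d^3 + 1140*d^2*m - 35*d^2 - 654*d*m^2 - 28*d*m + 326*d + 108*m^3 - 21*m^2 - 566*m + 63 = -450*d^3 + d^2*(1140*m - 1030) + d*(-654*m^2 + 838*m + 232) + 108*m^3 - 204*m^2 - 488*m + 704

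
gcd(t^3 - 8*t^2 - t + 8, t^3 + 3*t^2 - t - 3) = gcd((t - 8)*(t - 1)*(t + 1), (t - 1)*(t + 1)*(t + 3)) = t^2 - 1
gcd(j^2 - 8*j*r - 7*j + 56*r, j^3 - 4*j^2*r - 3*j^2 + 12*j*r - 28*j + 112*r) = j - 7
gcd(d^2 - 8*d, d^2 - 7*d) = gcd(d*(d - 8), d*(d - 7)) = d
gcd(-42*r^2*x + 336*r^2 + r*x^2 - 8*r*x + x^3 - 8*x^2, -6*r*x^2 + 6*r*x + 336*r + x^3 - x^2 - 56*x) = -6*r*x + 48*r + x^2 - 8*x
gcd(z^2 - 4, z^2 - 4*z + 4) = z - 2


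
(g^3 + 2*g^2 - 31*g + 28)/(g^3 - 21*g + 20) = (g + 7)/(g + 5)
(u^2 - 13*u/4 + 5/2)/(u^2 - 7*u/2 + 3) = (4*u - 5)/(2*(2*u - 3))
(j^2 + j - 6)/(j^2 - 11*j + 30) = (j^2 + j - 6)/(j^2 - 11*j + 30)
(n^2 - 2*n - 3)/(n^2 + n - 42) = (n^2 - 2*n - 3)/(n^2 + n - 42)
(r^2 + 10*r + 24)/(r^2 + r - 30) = (r + 4)/(r - 5)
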